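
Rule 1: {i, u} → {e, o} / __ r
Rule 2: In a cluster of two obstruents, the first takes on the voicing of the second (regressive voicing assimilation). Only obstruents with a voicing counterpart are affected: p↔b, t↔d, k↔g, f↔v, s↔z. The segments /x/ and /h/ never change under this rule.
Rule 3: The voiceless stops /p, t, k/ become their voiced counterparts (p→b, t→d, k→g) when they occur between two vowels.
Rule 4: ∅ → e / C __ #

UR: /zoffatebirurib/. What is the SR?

Rule 1 (pre-rhotic lowering): /i/ is a high vowel immediately before /r/, so it lowers to [e]. /u/ is a high vowel immediately before /r/, so it lowers to [o]. /zoffatebirurib/ → zoffateberorib.
Rule 2 (regressive voicing assimilation): no segment meets the environment; /zoffateberorib/ is unchanged.
Rule 3 (intervocalic voicing): /t/ is a voiceless stop between vowels /a/ and /e/, so it voices to [d]. /zoffateberorib/ → zoffadeberorib.
Rule 4 (final e-epenthesis): the form ends in the consonant /b/, so [e] is inserted word-finally. /zoffadeberorib/ → zoffadeberoribe.

zoffadeberoribe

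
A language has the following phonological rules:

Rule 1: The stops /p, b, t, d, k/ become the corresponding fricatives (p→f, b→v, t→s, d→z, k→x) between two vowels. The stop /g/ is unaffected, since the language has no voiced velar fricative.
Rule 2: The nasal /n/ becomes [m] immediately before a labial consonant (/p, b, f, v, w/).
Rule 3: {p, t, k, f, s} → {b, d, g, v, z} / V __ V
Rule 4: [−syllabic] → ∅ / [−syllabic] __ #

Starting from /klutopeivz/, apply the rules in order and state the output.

Rule 1 (intervocalic spirantization): /t/ is a stop between vowels /u/ and /o/, so it spirantizes to the fricative [s]. /p/ is a stop between vowels /o/ and /e/, so it spirantizes to the fricative [f]. /klutopeivz/ → klusofeivz.
Rule 2 (nasal place assimilation): no segment meets the environment; /klusofeivz/ is unchanged.
Rule 3 (intervocalic voicing): /s/ is a voiceless obstruent between vowels /u/ and /o/, so it voices to [z]. /f/ is a voiceless obstruent between vowels /o/ and /e/, so it voices to [v]. /klusofeivz/ → kluzoveivz.
Rule 4 (final cluster simplification): /z/ is the second consonant of a word-final cluster /vz/, so it deletes. /kluzoveivz/ → kluzoveiv.

kluzoveiv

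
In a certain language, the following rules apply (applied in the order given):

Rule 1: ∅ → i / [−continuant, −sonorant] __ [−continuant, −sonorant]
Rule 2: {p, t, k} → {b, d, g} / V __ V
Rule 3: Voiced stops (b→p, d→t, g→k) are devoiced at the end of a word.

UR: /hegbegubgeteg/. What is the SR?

Rule 1 (stop-cluster i-epenthesis): /g/ and /b/ form a stop–stop cluster, so [i] is inserted between them. /b/ and /g/ form a stop–stop cluster, so [i] is inserted between them. /hegbegubgeteg/ → hegibegubigeteg.
Rule 2 (intervocalic voicing): /t/ is a voiceless stop between vowels /e/ and /e/, so it voices to [d]. /hegibegubigeteg/ → hegibegubigedeg.
Rule 3 (final devoicing): /g/ is a voiced stop in word-final position, so it devoices to [k]. /hegibegubigedeg/ → hegibegubigedek.

hegibegubigedek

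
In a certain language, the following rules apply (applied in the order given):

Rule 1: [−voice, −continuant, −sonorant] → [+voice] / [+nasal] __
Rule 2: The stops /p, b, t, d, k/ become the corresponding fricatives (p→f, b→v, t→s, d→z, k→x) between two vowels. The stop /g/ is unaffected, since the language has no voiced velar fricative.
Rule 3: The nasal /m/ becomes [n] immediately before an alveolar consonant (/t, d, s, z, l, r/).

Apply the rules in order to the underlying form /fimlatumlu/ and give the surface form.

Rule 1 (post-nasal voicing): no segment meets the environment; /fimlatumlu/ is unchanged.
Rule 2 (intervocalic spirantization): /t/ is a stop between vowels /a/ and /u/, so it spirantizes to the fricative [s]. /fimlatumlu/ → fimlasumlu.
Rule 3 (nasal place assimilation): /m/ precedes the alveolar consonant /l/, so it assimilates in place to [n]. /m/ precedes the alveolar consonant /l/, so it assimilates in place to [n]. /fimlasumlu/ → finlasunlu.

finlasunlu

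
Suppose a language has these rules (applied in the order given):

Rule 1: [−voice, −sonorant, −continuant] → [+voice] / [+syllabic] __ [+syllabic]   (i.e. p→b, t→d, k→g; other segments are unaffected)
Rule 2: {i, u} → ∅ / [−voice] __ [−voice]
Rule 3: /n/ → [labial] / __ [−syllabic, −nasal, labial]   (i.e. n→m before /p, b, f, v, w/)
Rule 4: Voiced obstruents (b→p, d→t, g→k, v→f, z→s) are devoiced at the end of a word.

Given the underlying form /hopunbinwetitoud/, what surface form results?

hobumbimwedidout

Rule 1 (intervocalic voicing): /p/ is a voiceless stop between vowels /o/ and /u/, so it voices to [b]. /t/ is a voiceless stop between vowels /e/ and /i/, so it voices to [d]. /t/ is a voiceless stop between vowels /i/ and /o/, so it voices to [d]. /hopunbinwetitoud/ → hobunbinwedidoud.
Rule 2 (high vowel syncope): no segment meets the environment; /hobunbinwedidoud/ is unchanged.
Rule 3 (nasal place assimilation): /n/ precedes the labial consonant /b/, so it assimilates in place to [m]. /n/ precedes the labial consonant /w/, so it assimilates in place to [m]. /hobunbinwedidoud/ → hobumbimwedidoud.
Rule 4 (final devoicing): /d/ is a voiced obstruent in word-final position, so it devoices to [t]. /hobumbimwedidoud/ → hobumbimwedidout.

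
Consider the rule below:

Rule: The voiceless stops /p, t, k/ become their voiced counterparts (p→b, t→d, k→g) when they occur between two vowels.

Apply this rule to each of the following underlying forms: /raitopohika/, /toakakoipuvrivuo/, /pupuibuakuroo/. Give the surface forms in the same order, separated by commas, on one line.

/raitopohika/: /t/ is a voiceless stop between vowels /i/ and /o/, so it voices to [d]. /p/ is a voiceless stop between vowels /o/ and /o/, so it voices to [b]. /k/ is a voiceless stop between vowels /i/ and /a/, so it voices to [g]. → [raidobohiga].
/toakakoipuvrivuo/: /k/ is a voiceless stop between vowels /a/ and /a/, so it voices to [g]. /k/ is a voiceless stop between vowels /a/ and /o/, so it voices to [g]. /p/ is a voiceless stop between vowels /i/ and /u/, so it voices to [b]. → [toagagoibuvrivuo].
/pupuibuakuroo/: /p/ is a voiceless stop between vowels /u/ and /u/, so it voices to [b]. /k/ is a voiceless stop between vowels /a/ and /u/, so it voices to [g]. → [pubuibuaguroo].

raidobohiga, toagagoibuvrivuo, pubuibuaguroo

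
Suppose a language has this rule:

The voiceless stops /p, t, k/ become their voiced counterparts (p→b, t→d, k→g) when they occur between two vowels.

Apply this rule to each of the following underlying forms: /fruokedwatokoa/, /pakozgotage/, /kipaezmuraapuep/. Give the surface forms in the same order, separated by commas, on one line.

fruogedwadogoa, pagozgodage, kibaezmuraabuep

/fruokedwatokoa/: /k/ is a voiceless stop between vowels /o/ and /e/, so it voices to [g]. /t/ is a voiceless stop between vowels /a/ and /o/, so it voices to [d]. /k/ is a voiceless stop between vowels /o/ and /o/, so it voices to [g]. → [fruogedwadogoa].
/pakozgotage/: /k/ is a voiceless stop between vowels /a/ and /o/, so it voices to [g]. /t/ is a voiceless stop between vowels /o/ and /a/, so it voices to [d]. → [pagozgodage].
/kipaezmuraapuep/: /p/ is a voiceless stop between vowels /i/ and /a/, so it voices to [b]. /p/ is a voiceless stop between vowels /a/ and /u/, so it voices to [b]. → [kibaezmuraabuep].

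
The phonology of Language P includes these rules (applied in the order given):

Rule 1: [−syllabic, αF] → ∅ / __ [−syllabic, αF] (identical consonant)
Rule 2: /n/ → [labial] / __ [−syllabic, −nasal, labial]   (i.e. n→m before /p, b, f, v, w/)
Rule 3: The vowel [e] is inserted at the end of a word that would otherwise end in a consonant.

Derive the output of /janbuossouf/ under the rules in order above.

Rule 1 (degemination): /ss/ is a geminate; the first /s/ deletes. /janbuossouf/ → janbuosouf.
Rule 2 (nasal place assimilation): /n/ precedes the labial consonant /b/, so it assimilates in place to [m]. /janbuosouf/ → jambuosouf.
Rule 3 (final e-epenthesis): the form ends in the consonant /f/, so [e] is inserted word-finally. /jambuosouf/ → jambuosoufe.

jambuosoufe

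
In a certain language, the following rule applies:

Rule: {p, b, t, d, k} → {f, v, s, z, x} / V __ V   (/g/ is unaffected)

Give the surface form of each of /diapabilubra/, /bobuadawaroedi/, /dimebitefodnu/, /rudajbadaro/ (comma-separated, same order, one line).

/diapabilubra/: /p/ is a stop between vowels /a/ and /a/, so it spirantizes to the fricative [f]. /b/ is a stop between vowels /a/ and /i/, so it spirantizes to the fricative [v]. → [diafavilubra].
/bobuadawaroedi/: /b/ is a stop between vowels /o/ and /u/, so it spirantizes to the fricative [v]. /d/ is a stop between vowels /a/ and /a/, so it spirantizes to the fricative [z]. /d/ is a stop between vowels /e/ and /i/, so it spirantizes to the fricative [z]. → [bovuazawaroezi].
/dimebitefodnu/: /b/ is a stop between vowels /e/ and /i/, so it spirantizes to the fricative [v]. /t/ is a stop between vowels /i/ and /e/, so it spirantizes to the fricative [s]. → [dimevisefodnu].
/rudajbadaro/: /d/ is a stop between vowels /u/ and /a/, so it spirantizes to the fricative [z]. /d/ is a stop between vowels /a/ and /a/, so it spirantizes to the fricative [z]. → [ruzajbazaro].

diafavilubra, bovuazawaroezi, dimevisefodnu, ruzajbazaro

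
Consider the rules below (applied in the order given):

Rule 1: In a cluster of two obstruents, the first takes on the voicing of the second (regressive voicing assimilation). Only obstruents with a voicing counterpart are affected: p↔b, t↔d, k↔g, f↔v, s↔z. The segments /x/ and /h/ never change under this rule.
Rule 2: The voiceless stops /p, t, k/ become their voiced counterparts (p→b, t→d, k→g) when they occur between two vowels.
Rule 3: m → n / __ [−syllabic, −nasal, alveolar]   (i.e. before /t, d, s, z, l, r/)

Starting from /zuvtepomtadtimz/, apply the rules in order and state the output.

Rule 1 (regressive voicing assimilation): /v/ precedes the voiceless obstruent /t/, so it devoices to [f] by assimilation. /d/ precedes the voiceless obstruent /t/, so it devoices to [t] by assimilation. /zuvtepomtadtimz/ → zuftepomtattimz.
Rule 2 (intervocalic voicing): /p/ is a voiceless stop between vowels /e/ and /o/, so it voices to [b]. /zuftepomtattimz/ → zuftebomtattimz.
Rule 3 (nasal place assimilation): /m/ precedes the alveolar consonant /t/, so it assimilates in place to [n]. /m/ precedes the alveolar consonant /z/, so it assimilates in place to [n]. /zuftebomtattimz/ → zuftebontattinz.

zuftebontattinz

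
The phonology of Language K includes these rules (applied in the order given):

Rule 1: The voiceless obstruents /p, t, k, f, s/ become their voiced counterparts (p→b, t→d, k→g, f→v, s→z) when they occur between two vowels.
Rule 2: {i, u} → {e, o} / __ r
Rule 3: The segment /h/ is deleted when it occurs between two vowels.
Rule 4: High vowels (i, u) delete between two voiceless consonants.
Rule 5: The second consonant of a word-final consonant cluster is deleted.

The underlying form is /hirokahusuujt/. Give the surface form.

Rule 1 (intervocalic voicing): /k/ is a voiceless obstruent between vowels /o/ and /a/, so it voices to [g]. /s/ is a voiceless obstruent between vowels /u/ and /u/, so it voices to [z]. /hirokahusuujt/ → hirogahuzuujt.
Rule 2 (pre-rhotic lowering): /i/ is a high vowel immediately before /r/, so it lowers to [e]. /hirogahuzuujt/ → herogahuzuujt.
Rule 3 (intervocalic h-deletion): /h/ occurs between vowels /a/ and /u/, so it deletes. /herogahuzuujt/ → herogauzuujt.
Rule 4 (high vowel syncope): no segment meets the environment; /herogauzuujt/ is unchanged.
Rule 5 (final cluster simplification): /t/ is the second consonant of a word-final cluster /jt/, so it deletes. /herogauzuujt/ → herogauzuuj.

herogauzuuj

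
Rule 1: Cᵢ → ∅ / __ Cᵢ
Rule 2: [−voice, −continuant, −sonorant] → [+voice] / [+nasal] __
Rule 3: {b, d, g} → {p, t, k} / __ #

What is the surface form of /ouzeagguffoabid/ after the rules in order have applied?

ouzeagufoabit

Rule 1 (degemination): /gg/ is a geminate; the first /g/ deletes. /ff/ is a geminate; the first /f/ deletes. /ouzeagguffoabid/ → ouzeagufoabid.
Rule 2 (post-nasal voicing): no segment meets the environment; /ouzeagufoabid/ is unchanged.
Rule 3 (final devoicing): /d/ is a voiced stop in word-final position, so it devoices to [t]. /ouzeagufoabid/ → ouzeagufoabit.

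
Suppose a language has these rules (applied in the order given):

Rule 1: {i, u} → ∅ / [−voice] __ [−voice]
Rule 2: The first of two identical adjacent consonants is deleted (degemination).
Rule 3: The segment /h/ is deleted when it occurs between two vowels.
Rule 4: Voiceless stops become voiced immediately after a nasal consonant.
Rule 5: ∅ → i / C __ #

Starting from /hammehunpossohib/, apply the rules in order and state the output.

Rule 1 (high vowel syncope): no segment meets the environment; /hammehunpossohib/ is unchanged.
Rule 2 (degemination): /mm/ is a geminate; the first /m/ deletes. /ss/ is a geminate; the first /s/ deletes. /hammehunpossohib/ → hamehunposohib.
Rule 3 (intervocalic h-deletion): /h/ occurs between vowels /e/ and /u/, so it deletes. /h/ occurs between vowels /o/ and /i/, so it deletes. /hamehunposohib/ → hameunposoib.
Rule 4 (post-nasal voicing): /p/ is a voiceless stop immediately after the nasal /n/, so it voices to [b]. /hameunposoib/ → hameunbosoib.
Rule 5 (final i-epenthesis): the form ends in the consonant /b/, so [i] is inserted word-finally. /hameunbosoib/ → hameunbosoibi.

hameunbosoibi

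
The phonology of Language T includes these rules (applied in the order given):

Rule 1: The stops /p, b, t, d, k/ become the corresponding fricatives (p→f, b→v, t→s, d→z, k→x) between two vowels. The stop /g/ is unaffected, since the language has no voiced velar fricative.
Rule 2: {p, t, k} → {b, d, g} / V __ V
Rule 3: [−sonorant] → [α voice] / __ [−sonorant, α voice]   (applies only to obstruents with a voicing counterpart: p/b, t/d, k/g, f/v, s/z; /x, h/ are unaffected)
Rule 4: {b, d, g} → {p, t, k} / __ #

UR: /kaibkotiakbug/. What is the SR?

Rule 1 (intervocalic spirantization): /t/ is a stop between vowels /o/ and /i/, so it spirantizes to the fricative [s]. /kaibkotiakbug/ → kaibkosiakbug.
Rule 2 (intervocalic voicing): no segment meets the environment; /kaibkosiakbug/ is unchanged.
Rule 3 (regressive voicing assimilation): /b/ precedes the voiceless obstruent /k/, so it devoices to [p] by assimilation. /k/ precedes the voiced obstruent /b/, so it voices to [g] by assimilation. /kaibkosiakbug/ → kaipkosiagbug.
Rule 4 (final devoicing): /g/ is a voiced stop in word-final position, so it devoices to [k]. /kaipkosiagbug/ → kaipkosiagbuk.

kaipkosiagbuk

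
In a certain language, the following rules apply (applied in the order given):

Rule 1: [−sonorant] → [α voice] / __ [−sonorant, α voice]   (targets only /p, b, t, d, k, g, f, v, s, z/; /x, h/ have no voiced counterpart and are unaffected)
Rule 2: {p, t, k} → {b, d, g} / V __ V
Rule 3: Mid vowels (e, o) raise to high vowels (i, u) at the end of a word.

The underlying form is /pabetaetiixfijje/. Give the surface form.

pabedaediixfijji

Rule 1 (regressive voicing assimilation): no segment meets the environment; /pabetaetiixfijje/ is unchanged.
Rule 2 (intervocalic voicing): /t/ is a voiceless stop between vowels /e/ and /a/, so it voices to [d]. /t/ is a voiceless stop between vowels /e/ and /i/, so it voices to [d]. /pabetaetiixfijje/ → pabedaediixfijje.
Rule 3 (final vowel raising): /e/ is a mid vowel in word-final position, so it raises to [i]. /pabedaediixfijje/ → pabedaediixfijji.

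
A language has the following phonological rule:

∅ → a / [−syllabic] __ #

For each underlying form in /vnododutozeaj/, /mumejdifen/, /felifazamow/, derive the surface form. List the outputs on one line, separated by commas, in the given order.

/vnododutozeaj/: the form ends in the consonant /j/, so [a] is inserted word-finally. → [vnododutozeaja].
/mumejdifen/: the form ends in the consonant /n/, so [a] is inserted word-finally. → [mumejdifena].
/felifazamow/: the form ends in the consonant /w/, so [a] is inserted word-finally. → [felifazamowa].

vnododutozeaja, mumejdifena, felifazamowa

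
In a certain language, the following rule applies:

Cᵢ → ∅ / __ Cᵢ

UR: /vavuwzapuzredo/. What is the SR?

vavuwzapuzredo

No segment of /vavuwzapuzredo/ meets the structural description of the rule, so the form surfaces unchanged.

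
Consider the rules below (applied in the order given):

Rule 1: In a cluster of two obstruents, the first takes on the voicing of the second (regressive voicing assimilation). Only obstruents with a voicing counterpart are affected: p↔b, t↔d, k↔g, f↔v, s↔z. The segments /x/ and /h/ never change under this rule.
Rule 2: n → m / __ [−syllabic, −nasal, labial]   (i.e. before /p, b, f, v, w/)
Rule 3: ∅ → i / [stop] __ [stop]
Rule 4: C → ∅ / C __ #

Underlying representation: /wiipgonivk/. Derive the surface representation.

wiibigonif

Rule 1 (regressive voicing assimilation): /p/ precedes the voiced obstruent /g/, so it voices to [b] by assimilation. /v/ precedes the voiceless obstruent /k/, so it devoices to [f] by assimilation. /wiipgonivk/ → wiibgonifk.
Rule 2 (nasal place assimilation): no segment meets the environment; /wiibgonifk/ is unchanged.
Rule 3 (stop-cluster i-epenthesis): /b/ and /g/ form a stop–stop cluster, so [i] is inserted between them. /wiibgonifk/ → wiibigonifk.
Rule 4 (final cluster simplification): /k/ is the second consonant of a word-final cluster /fk/, so it deletes. /wiibigonifk/ → wiibigonif.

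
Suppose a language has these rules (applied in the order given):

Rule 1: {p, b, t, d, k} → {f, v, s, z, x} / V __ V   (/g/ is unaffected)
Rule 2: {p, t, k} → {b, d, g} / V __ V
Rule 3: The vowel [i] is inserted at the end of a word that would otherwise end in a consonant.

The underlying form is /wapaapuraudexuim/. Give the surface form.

Rule 1 (intervocalic spirantization): /p/ is a stop between vowels /a/ and /a/, so it spirantizes to the fricative [f]. /p/ is a stop between vowels /a/ and /u/, so it spirantizes to the fricative [f]. /d/ is a stop between vowels /u/ and /e/, so it spirantizes to the fricative [z]. /wapaapuraudexuim/ → wafaafurauzexuim.
Rule 2 (intervocalic voicing): no segment meets the environment; /wafaafurauzexuim/ is unchanged.
Rule 3 (final i-epenthesis): the form ends in the consonant /m/, so [i] is inserted word-finally. /wafaafurauzexuim/ → wafaafurauzexuimi.

wafaafurauzexuimi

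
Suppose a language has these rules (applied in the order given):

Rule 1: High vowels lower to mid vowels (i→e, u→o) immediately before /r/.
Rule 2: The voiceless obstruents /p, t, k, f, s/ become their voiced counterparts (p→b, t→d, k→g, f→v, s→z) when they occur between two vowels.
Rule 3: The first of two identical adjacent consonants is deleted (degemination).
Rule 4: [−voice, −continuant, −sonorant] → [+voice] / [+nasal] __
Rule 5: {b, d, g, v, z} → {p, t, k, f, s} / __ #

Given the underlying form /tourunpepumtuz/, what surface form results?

toorunbebumdus

Rule 1 (pre-rhotic lowering): /u/ is a high vowel immediately before /r/, so it lowers to [o]. /tourunpepumtuz/ → toorunpepumtuz.
Rule 2 (intervocalic voicing): /p/ is a voiceless obstruent between vowels /e/ and /u/, so it voices to [b]. /toorunpepumtuz/ → toorunpebumtuz.
Rule 3 (degemination): no segment meets the environment; /toorunpebumtuz/ is unchanged.
Rule 4 (post-nasal voicing): /p/ is a voiceless stop immediately after the nasal /n/, so it voices to [b]. /t/ is a voiceless stop immediately after the nasal /m/, so it voices to [d]. /toorunpebumtuz/ → toorunbebumduz.
Rule 5 (final devoicing): /z/ is a voiced obstruent in word-final position, so it devoices to [s]. /toorunbebumduz/ → toorunbebumdus.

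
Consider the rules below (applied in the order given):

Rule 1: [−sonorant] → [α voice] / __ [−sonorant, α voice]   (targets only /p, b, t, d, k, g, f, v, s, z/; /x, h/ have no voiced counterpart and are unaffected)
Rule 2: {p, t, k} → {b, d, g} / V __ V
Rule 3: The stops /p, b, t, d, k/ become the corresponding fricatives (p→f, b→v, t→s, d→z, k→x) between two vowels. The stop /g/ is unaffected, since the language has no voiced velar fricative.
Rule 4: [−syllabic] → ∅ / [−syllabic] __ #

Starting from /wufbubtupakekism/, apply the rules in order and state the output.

wuvbuptuvagegis

Rule 1 (regressive voicing assimilation): /f/ precedes the voiced obstruent /b/, so it voices to [v] by assimilation. /b/ precedes the voiceless obstruent /t/, so it devoices to [p] by assimilation. /wufbubtupakekism/ → wuvbuptupakekism.
Rule 2 (intervocalic voicing): /p/ is a voiceless stop between vowels /u/ and /a/, so it voices to [b]. /k/ is a voiceless stop between vowels /a/ and /e/, so it voices to [g]. /k/ is a voiceless stop between vowels /e/ and /i/, so it voices to [g]. /wuvbuptupakekism/ → wuvbuptubagegism.
Rule 3 (intervocalic spirantization): /b/ is a stop between vowels /u/ and /a/, so it spirantizes to the fricative [v]. /wuvbuptubagegism/ → wuvbuptuvagegism.
Rule 4 (final cluster simplification): /m/ is the second consonant of a word-final cluster /sm/, so it deletes. /wuvbuptuvagegism/ → wuvbuptuvagegis.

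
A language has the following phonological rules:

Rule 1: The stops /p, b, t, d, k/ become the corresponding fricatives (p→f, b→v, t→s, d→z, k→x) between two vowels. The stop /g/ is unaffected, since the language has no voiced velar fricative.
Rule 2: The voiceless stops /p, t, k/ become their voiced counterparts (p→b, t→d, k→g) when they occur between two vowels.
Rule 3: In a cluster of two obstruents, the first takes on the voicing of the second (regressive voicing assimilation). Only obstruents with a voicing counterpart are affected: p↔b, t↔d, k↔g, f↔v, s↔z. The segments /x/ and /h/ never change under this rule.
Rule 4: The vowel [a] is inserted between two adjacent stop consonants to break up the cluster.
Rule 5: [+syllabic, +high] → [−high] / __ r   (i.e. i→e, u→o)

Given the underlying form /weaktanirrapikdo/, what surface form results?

weakatanerrafigado

Rule 1 (intervocalic spirantization): /p/ is a stop between vowels /a/ and /i/, so it spirantizes to the fricative [f]. /weaktanirrapikdo/ → weaktanirrafikdo.
Rule 2 (intervocalic voicing): no segment meets the environment; /weaktanirrafikdo/ is unchanged.
Rule 3 (regressive voicing assimilation): /k/ precedes the voiced obstruent /d/, so it voices to [g] by assimilation. /weaktanirrafikdo/ → weaktanirrafigdo.
Rule 4 (stop-cluster a-epenthesis): /k/ and /t/ form a stop–stop cluster, so [a] is inserted between them. /g/ and /d/ form a stop–stop cluster, so [a] is inserted between them. /weaktanirrafigdo/ → weakatanirrafigado.
Rule 5 (pre-rhotic lowering): /i/ is a high vowel immediately before /r/, so it lowers to [e]. /weakatanirrafigado/ → weakatanerrafigado.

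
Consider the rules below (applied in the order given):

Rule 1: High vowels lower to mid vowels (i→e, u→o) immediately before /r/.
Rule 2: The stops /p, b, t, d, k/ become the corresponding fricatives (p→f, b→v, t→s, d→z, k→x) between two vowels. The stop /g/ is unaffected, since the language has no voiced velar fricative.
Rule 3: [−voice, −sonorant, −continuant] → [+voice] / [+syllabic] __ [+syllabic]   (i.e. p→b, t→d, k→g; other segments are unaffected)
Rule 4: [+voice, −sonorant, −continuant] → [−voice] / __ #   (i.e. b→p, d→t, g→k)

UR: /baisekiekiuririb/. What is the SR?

Rule 1 (pre-rhotic lowering): /u/ is a high vowel immediately before /r/, so it lowers to [o]. /i/ is a high vowel immediately before /r/, so it lowers to [e]. /baisekiekiuririb/ → baisekiekiorerib.
Rule 2 (intervocalic spirantization): /k/ is a stop between vowels /e/ and /i/, so it spirantizes to the fricative [x]. /k/ is a stop between vowels /e/ and /i/, so it spirantizes to the fricative [x]. /baisekiekiorerib/ → baisexiexiorerib.
Rule 3 (intervocalic voicing): no segment meets the environment; /baisexiexiorerib/ is unchanged.
Rule 4 (final devoicing): /b/ is a voiced stop in word-final position, so it devoices to [p]. /baisexiexiorerib/ → baisexiexiorerip.

baisexiexiorerip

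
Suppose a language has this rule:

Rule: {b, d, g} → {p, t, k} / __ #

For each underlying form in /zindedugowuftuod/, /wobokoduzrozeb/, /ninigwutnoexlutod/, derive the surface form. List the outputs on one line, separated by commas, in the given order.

zindedugowuftuot, wobokoduzrozep, ninigwutnoexlutot

/zindedugowuftuod/: /d/ is a voiced stop in word-final position, so it devoices to [t]. → [zindedugowuftuot].
/wobokoduzrozeb/: /b/ is a voiced stop in word-final position, so it devoices to [p]. → [wobokoduzrozep].
/ninigwutnoexlutod/: /d/ is a voiced stop in word-final position, so it devoices to [t]. → [ninigwutnoexlutot].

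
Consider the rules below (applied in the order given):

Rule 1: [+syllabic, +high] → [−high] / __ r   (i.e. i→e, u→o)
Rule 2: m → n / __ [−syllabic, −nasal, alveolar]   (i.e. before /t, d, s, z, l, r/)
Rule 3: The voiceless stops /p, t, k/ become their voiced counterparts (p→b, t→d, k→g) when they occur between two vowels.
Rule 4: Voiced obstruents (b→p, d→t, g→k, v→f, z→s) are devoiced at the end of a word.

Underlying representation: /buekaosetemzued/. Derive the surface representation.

buegaosedenzuet

Rule 1 (pre-rhotic lowering): no segment meets the environment; /buekaosetemzued/ is unchanged.
Rule 2 (nasal place assimilation): /m/ precedes the alveolar consonant /z/, so it assimilates in place to [n]. /buekaosetemzued/ → buekaosetenzued.
Rule 3 (intervocalic voicing): /k/ is a voiceless stop between vowels /e/ and /a/, so it voices to [g]. /t/ is a voiceless stop between vowels /e/ and /e/, so it voices to [d]. /buekaosetenzued/ → buegaosedenzued.
Rule 4 (final devoicing): /d/ is a voiced obstruent in word-final position, so it devoices to [t]. /buegaosedenzued/ → buegaosedenzuet.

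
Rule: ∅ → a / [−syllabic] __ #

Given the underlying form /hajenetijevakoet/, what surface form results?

the form ends in the consonant /t/, so [a] is inserted word-finally.
Surface form: [hajenetijevakoeta].

hajenetijevakoeta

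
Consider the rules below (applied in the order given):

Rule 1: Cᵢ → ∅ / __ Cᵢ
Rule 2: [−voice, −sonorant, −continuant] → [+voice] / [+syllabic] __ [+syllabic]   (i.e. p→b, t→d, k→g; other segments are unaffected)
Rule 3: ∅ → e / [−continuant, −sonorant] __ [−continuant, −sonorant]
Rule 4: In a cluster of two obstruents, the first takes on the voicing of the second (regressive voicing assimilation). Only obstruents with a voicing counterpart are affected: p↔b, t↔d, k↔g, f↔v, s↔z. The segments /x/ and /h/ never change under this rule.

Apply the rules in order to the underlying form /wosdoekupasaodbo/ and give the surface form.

Rule 1 (degemination): no segment meets the environment; /wosdoekupasaodbo/ is unchanged.
Rule 2 (intervocalic voicing): /k/ is a voiceless stop between vowels /e/ and /u/, so it voices to [g]. /p/ is a voiceless stop between vowels /u/ and /a/, so it voices to [b]. /wosdoekupasaodbo/ → wosdoegubasaodbo.
Rule 3 (stop-cluster e-epenthesis): /d/ and /b/ form a stop–stop cluster, so [e] is inserted between them. /wosdoegubasaodbo/ → wosdoegubasaodebo.
Rule 4 (regressive voicing assimilation): /s/ precedes the voiced obstruent /d/, so it voices to [z] by assimilation. /wosdoegubasaodebo/ → wozdoegubasaodebo.

wozdoegubasaodebo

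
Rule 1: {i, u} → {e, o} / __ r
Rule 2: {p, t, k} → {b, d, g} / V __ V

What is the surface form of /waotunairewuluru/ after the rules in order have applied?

waodunaerewuloru

Rule 1 (pre-rhotic lowering): /i/ is a high vowel immediately before /r/, so it lowers to [e]. /u/ is a high vowel immediately before /r/, so it lowers to [o]. /waotunairewuluru/ → waotunaerewuloru.
Rule 2 (intervocalic voicing): /t/ is a voiceless stop between vowels /o/ and /u/, so it voices to [d]. /waotunaerewuloru/ → waodunaerewuloru.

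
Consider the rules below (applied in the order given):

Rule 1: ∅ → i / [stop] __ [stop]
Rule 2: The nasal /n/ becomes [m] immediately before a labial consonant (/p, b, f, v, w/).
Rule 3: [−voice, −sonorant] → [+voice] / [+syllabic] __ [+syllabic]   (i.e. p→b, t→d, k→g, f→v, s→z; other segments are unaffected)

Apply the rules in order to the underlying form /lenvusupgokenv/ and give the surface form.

Rule 1 (stop-cluster i-epenthesis): /p/ and /g/ form a stop–stop cluster, so [i] is inserted between them. /lenvusupgokenv/ → lenvusupigokenv.
Rule 2 (nasal place assimilation): /n/ precedes the labial consonant /v/, so it assimilates in place to [m]. /n/ precedes the labial consonant /v/, so it assimilates in place to [m]. /lenvusupigokenv/ → lemvusupigokemv.
Rule 3 (intervocalic voicing): /s/ is a voiceless obstruent between vowels /u/ and /u/, so it voices to [z]. /p/ is a voiceless obstruent between vowels /u/ and /i/, so it voices to [b]. /k/ is a voiceless obstruent between vowels /o/ and /e/, so it voices to [g]. /lemvusupigokemv/ → lemvuzubigogemv.

lemvuzubigogemv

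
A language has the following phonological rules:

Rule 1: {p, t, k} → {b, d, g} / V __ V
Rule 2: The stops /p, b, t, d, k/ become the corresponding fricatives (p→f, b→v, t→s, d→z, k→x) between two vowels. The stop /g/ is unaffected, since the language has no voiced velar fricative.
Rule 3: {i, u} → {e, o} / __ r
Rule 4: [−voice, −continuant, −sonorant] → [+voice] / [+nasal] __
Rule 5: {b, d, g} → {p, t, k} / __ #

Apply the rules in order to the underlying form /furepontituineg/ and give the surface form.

forevondizuinek

Rule 1 (intervocalic voicing): /p/ is a voiceless stop between vowels /e/ and /o/, so it voices to [b]. /t/ is a voiceless stop between vowels /i/ and /u/, so it voices to [d]. /furepontituineg/ → furebontiduineg.
Rule 2 (intervocalic spirantization): /b/ is a stop between vowels /e/ and /o/, so it spirantizes to the fricative [v]. /d/ is a stop between vowels /i/ and /u/, so it spirantizes to the fricative [z]. /furebontiduineg/ → furevontizuineg.
Rule 3 (pre-rhotic lowering): /u/ is a high vowel immediately before /r/, so it lowers to [o]. /furevontizuineg/ → forevontizuineg.
Rule 4 (post-nasal voicing): /t/ is a voiceless stop immediately after the nasal /n/, so it voices to [d]. /forevontizuineg/ → forevondizuineg.
Rule 5 (final devoicing): /g/ is a voiced stop in word-final position, so it devoices to [k]. /forevondizuineg/ → forevondizuinek.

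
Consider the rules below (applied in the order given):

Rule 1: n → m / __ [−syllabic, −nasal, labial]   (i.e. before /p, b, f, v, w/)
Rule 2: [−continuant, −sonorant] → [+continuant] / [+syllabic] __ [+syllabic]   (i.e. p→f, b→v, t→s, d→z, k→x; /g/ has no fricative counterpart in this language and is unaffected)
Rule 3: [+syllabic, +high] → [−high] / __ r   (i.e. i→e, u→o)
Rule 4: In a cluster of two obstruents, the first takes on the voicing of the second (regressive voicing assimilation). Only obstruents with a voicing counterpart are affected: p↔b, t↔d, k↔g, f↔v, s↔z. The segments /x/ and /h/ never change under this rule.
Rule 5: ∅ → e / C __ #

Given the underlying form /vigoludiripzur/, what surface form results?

Rule 1 (nasal place assimilation): no segment meets the environment; /vigoludiripzur/ is unchanged.
Rule 2 (intervocalic spirantization): /d/ is a stop between vowels /u/ and /i/, so it spirantizes to the fricative [z]. /vigoludiripzur/ → vigoluziripzur.
Rule 3 (pre-rhotic lowering): /i/ is a high vowel immediately before /r/, so it lowers to [e]. /u/ is a high vowel immediately before /r/, so it lowers to [o]. /vigoluziripzur/ → vigoluzeripzor.
Rule 4 (regressive voicing assimilation): /p/ precedes the voiced obstruent /z/, so it voices to [b] by assimilation. /vigoluzeripzor/ → vigoluzeribzor.
Rule 5 (final e-epenthesis): the form ends in the consonant /r/, so [e] is inserted word-finally. /vigoluzeribzor/ → vigoluzeribzore.

vigoluzeribzore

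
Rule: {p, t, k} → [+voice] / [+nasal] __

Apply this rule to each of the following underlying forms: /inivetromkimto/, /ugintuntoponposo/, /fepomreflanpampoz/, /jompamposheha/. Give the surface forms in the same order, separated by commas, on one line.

inivetromgimdo, ugindundoponboso, fepomreflanbamboz, jombambosheha

/inivetromkimto/: /k/ is a voiceless stop immediately after the nasal /m/, so it voices to [g]. /t/ is a voiceless stop immediately after the nasal /m/, so it voices to [d]. → [inivetromgimdo].
/ugintuntoponposo/: /t/ is a voiceless stop immediately after the nasal /n/, so it voices to [d]. /t/ is a voiceless stop immediately after the nasal /n/, so it voices to [d]. /p/ is a voiceless stop immediately after the nasal /n/, so it voices to [b]. → [ugindundoponboso].
/fepomreflanpampoz/: /p/ is a voiceless stop immediately after the nasal /n/, so it voices to [b]. /p/ is a voiceless stop immediately after the nasal /m/, so it voices to [b]. → [fepomreflanbamboz].
/jompamposheha/: /p/ is a voiceless stop immediately after the nasal /m/, so it voices to [b]. /p/ is a voiceless stop immediately after the nasal /m/, so it voices to [b]. → [jombambosheha].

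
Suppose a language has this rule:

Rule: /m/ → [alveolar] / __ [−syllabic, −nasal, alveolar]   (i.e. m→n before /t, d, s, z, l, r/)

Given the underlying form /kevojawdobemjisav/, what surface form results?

No segment of /kevojawdobemjisav/ meets the structural description of the rule, so the form surfaces unchanged.

kevojawdobemjisav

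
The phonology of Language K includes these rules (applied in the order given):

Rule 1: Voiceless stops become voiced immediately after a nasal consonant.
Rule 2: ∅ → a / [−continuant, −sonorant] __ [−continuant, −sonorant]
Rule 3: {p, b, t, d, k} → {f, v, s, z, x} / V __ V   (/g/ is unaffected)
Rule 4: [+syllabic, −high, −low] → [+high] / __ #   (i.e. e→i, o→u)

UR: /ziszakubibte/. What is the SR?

Rule 1 (post-nasal voicing): no segment meets the environment; /ziszakubibte/ is unchanged.
Rule 2 (stop-cluster a-epenthesis): /b/ and /t/ form a stop–stop cluster, so [a] is inserted between them. /ziszakubibte/ → ziszakubibate.
Rule 3 (intervocalic spirantization): /k/ is a stop between vowels /a/ and /u/, so it spirantizes to the fricative [x]. /b/ is a stop between vowels /u/ and /i/, so it spirantizes to the fricative [v]. /b/ is a stop between vowels /i/ and /a/, so it spirantizes to the fricative [v]. /t/ is a stop between vowels /a/ and /e/, so it spirantizes to the fricative [s]. /ziszakubibate/ → ziszaxuvivase.
Rule 4 (final vowel raising): /e/ is a mid vowel in word-final position, so it raises to [i]. /ziszaxuvivase/ → ziszaxuvivasi.

ziszaxuvivasi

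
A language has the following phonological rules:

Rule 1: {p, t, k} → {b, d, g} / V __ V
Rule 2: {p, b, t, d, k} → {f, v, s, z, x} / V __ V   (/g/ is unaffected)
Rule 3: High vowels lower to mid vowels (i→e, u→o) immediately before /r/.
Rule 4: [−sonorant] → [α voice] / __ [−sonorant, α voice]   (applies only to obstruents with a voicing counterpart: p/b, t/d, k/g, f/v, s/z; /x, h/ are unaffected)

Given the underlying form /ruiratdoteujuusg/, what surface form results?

Rule 1 (intervocalic voicing): /t/ is a voiceless stop between vowels /o/ and /e/, so it voices to [d]. /ruiratdoteujuusg/ → ruiratdodeujuusg.
Rule 2 (intervocalic spirantization): /d/ is a stop between vowels /o/ and /e/, so it spirantizes to the fricative [z]. /ruiratdodeujuusg/ → ruiratdozeujuusg.
Rule 3 (pre-rhotic lowering): /i/ is a high vowel immediately before /r/, so it lowers to [e]. /ruiratdozeujuusg/ → rueratdozeujuusg.
Rule 4 (regressive voicing assimilation): /t/ precedes the voiced obstruent /d/, so it voices to [d] by assimilation. /s/ precedes the voiced obstruent /g/, so it voices to [z] by assimilation. /rueratdozeujuusg/ → rueraddozeujuuzg.

rueraddozeujuuzg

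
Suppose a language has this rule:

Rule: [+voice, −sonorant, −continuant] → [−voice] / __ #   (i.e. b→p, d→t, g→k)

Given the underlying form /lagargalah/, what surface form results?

No segment of /lagargalah/ meets the structural description of the rule, so the form surfaces unchanged.

lagargalah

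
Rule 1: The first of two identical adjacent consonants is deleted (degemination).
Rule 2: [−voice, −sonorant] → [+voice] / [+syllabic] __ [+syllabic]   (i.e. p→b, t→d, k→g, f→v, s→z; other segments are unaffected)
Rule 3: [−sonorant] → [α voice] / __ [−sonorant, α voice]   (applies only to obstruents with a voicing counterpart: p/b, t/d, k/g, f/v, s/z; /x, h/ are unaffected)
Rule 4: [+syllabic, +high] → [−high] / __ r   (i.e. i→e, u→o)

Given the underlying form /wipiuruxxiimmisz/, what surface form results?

wibioruxiimizz

Rule 1 (degemination): /xx/ is a geminate; the first /x/ deletes. /mm/ is a geminate; the first /m/ deletes. /wipiuruxxiimmisz/ → wipiuruxiimisz.
Rule 2 (intervocalic voicing): /p/ is a voiceless obstruent between vowels /i/ and /i/, so it voices to [b]. /wipiuruxiimisz/ → wibiuruxiimisz.
Rule 3 (regressive voicing assimilation): /s/ precedes the voiced obstruent /z/, so it voices to [z] by assimilation. /wibiuruxiimisz/ → wibiuruxiimizz.
Rule 4 (pre-rhotic lowering): /u/ is a high vowel immediately before /r/, so it lowers to [o]. /wibiuruxiimizz/ → wibioruxiimizz.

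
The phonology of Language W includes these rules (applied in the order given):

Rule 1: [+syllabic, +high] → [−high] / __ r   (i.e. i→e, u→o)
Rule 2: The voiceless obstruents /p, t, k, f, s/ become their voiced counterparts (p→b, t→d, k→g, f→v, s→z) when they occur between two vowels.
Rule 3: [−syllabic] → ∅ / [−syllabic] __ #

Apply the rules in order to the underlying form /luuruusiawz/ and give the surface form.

Rule 1 (pre-rhotic lowering): /u/ is a high vowel immediately before /r/, so it lowers to [o]. /luuruusiawz/ → luoruusiawz.
Rule 2 (intervocalic voicing): /s/ is a voiceless obstruent between vowels /u/ and /i/, so it voices to [z]. /luoruusiawz/ → luoruuziawz.
Rule 3 (final cluster simplification): /z/ is the second consonant of a word-final cluster /wz/, so it deletes. /luoruuziawz/ → luoruuziaw.

luoruuziaw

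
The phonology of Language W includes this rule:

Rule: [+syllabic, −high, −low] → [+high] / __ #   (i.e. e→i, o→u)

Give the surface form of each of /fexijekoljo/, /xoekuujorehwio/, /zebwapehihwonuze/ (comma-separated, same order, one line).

/fexijekoljo/: /o/ is a mid vowel in word-final position, so it raises to [u]. → [fexijekolju].
/xoekuujorehwio/: /o/ is a mid vowel in word-final position, so it raises to [u]. → [xoekuujorehwiu].
/zebwapehihwonuze/: /e/ is a mid vowel in word-final position, so it raises to [i]. → [zebwapehihwonuzi].

fexijekolju, xoekuujorehwiu, zebwapehihwonuzi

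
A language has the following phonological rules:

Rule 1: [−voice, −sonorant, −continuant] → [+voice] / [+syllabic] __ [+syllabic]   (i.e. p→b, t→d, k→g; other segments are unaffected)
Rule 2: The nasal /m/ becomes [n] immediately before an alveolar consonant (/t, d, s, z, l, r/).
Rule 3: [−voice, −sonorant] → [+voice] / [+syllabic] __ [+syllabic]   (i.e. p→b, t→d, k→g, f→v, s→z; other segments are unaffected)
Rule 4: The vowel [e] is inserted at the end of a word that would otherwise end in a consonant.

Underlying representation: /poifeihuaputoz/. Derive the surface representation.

Rule 1 (intervocalic voicing): /p/ is a voiceless stop between vowels /a/ and /u/, so it voices to [b]. /t/ is a voiceless stop between vowels /u/ and /o/, so it voices to [d]. /poifeihuaputoz/ → poifeihuabudoz.
Rule 2 (nasal place assimilation): no segment meets the environment; /poifeihuabudoz/ is unchanged.
Rule 3 (intervocalic voicing): /f/ is a voiceless obstruent between vowels /i/ and /e/, so it voices to [v]. /poifeihuabudoz/ → poiveihuabudoz.
Rule 4 (final e-epenthesis): the form ends in the consonant /z/, so [e] is inserted word-finally. /poiveihuabudoz/ → poiveihuabudoze.

poiveihuabudoze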